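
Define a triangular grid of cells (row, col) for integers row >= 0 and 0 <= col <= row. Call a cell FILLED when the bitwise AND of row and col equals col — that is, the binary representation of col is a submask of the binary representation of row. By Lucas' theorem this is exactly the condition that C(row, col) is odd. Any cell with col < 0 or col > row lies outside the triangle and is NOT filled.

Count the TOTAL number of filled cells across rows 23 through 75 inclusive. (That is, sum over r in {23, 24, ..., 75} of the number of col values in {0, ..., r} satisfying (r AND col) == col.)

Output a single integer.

r23=10111 pc4: +16 =16
r24=11000 pc2: +4 =20
r25=11001 pc3: +8 =28
r26=11010 pc3: +8 =36
r27=11011 pc4: +16 =52
r28=11100 pc3: +8 =60
r29=11101 pc4: +16 =76
r30=11110 pc4: +16 =92
r31=11111 pc5: +32 =124
r32=100000 pc1: +2 =126
r33=100001 pc2: +4 =130
r34=100010 pc2: +4 =134
r35=100011 pc3: +8 =142
r36=100100 pc2: +4 =146
r37=100101 pc3: +8 =154
r38=100110 pc3: +8 =162
r39=100111 pc4: +16 =178
r40=101000 pc2: +4 =182
r41=101001 pc3: +8 =190
r42=101010 pc3: +8 =198
r43=101011 pc4: +16 =214
r44=101100 pc3: +8 =222
r45=101101 pc4: +16 =238
r46=101110 pc4: +16 =254
r47=101111 pc5: +32 =286
r48=110000 pc2: +4 =290
r49=110001 pc3: +8 =298
r50=110010 pc3: +8 =306
r51=110011 pc4: +16 =322
r52=110100 pc3: +8 =330
r53=110101 pc4: +16 =346
r54=110110 pc4: +16 =362
r55=110111 pc5: +32 =394
r56=111000 pc3: +8 =402
r57=111001 pc4: +16 =418
r58=111010 pc4: +16 =434
r59=111011 pc5: +32 =466
r60=111100 pc4: +16 =482
r61=111101 pc5: +32 =514
r62=111110 pc5: +32 =546
r63=111111 pc6: +64 =610
r64=1000000 pc1: +2 =612
r65=1000001 pc2: +4 =616
r66=1000010 pc2: +4 =620
r67=1000011 pc3: +8 =628
r68=1000100 pc2: +4 =632
r69=1000101 pc3: +8 =640
r70=1000110 pc3: +8 =648
r71=1000111 pc4: +16 =664
r72=1001000 pc2: +4 =668
r73=1001001 pc3: +8 =676
r74=1001010 pc3: +8 =684
r75=1001011 pc4: +16 =700

Answer: 700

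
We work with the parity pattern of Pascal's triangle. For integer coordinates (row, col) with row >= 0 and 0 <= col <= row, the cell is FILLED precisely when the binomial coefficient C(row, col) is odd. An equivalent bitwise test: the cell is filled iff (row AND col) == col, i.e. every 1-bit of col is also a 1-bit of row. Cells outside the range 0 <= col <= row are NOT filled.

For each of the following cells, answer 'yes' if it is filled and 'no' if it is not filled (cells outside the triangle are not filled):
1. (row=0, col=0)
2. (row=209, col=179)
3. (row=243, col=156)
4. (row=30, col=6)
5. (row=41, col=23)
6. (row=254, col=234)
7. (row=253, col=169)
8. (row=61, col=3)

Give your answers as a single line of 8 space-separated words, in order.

Answer: yes no no yes no yes yes no

Derivation:
(0,0): row=0b0, col=0b0, row AND col = 0b0 = 0; 0 == 0 -> filled
(209,179): row=0b11010001, col=0b10110011, row AND col = 0b10010001 = 145; 145 != 179 -> empty
(243,156): row=0b11110011, col=0b10011100, row AND col = 0b10010000 = 144; 144 != 156 -> empty
(30,6): row=0b11110, col=0b110, row AND col = 0b110 = 6; 6 == 6 -> filled
(41,23): row=0b101001, col=0b10111, row AND col = 0b1 = 1; 1 != 23 -> empty
(254,234): row=0b11111110, col=0b11101010, row AND col = 0b11101010 = 234; 234 == 234 -> filled
(253,169): row=0b11111101, col=0b10101001, row AND col = 0b10101001 = 169; 169 == 169 -> filled
(61,3): row=0b111101, col=0b11, row AND col = 0b1 = 1; 1 != 3 -> empty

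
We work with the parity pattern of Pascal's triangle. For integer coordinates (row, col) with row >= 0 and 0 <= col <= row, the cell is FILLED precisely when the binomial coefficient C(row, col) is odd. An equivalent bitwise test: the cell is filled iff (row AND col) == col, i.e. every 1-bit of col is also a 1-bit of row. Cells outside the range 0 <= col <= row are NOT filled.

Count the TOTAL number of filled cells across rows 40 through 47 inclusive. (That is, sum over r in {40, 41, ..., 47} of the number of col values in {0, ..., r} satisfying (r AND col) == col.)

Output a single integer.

r40=101000 pc2: +4 =4
r41=101001 pc3: +8 =12
r42=101010 pc3: +8 =20
r43=101011 pc4: +16 =36
r44=101100 pc3: +8 =44
r45=101101 pc4: +16 =60
r46=101110 pc4: +16 =76
r47=101111 pc5: +32 =108

Answer: 108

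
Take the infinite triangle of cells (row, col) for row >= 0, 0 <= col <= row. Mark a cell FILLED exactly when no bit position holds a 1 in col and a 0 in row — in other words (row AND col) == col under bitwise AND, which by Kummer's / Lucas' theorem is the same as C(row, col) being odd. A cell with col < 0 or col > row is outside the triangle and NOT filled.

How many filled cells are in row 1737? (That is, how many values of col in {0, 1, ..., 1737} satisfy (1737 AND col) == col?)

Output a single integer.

Answer: 64

Derivation:
1737 in binary = 11011001001
popcount(1737) = number of 1-bits in 11011001001 = 6
A col c satisfies (1737 AND c) == c iff every set bit of c is also set in 1737; each of the 6 set bits of 1737 can independently be on or off in c.
count = 2^6 = 64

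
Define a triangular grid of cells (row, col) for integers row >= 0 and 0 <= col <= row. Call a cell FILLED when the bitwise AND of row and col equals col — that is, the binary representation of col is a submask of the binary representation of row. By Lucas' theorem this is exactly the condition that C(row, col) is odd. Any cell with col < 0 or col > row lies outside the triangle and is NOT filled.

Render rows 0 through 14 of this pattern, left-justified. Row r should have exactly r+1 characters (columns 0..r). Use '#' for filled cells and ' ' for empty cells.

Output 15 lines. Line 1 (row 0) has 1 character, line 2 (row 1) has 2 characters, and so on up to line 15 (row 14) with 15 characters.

r0=0: #
r1=1: ##
r2=10: # #
r3=11: ####
r4=100: #   #
r5=101: ##  ##
r6=110: # # # #
r7=111: ########
r8=1000: #       #
r9=1001: ##      ##
r10=1010: # #     # #
r11=1011: ####    ####
r12=1100: #   #   #   #
r13=1101: ##  ##  ##  ##
r14=1110: # # # # # # # #

Answer: #
##
# #
####
#   #
##  ##
# # # #
########
#       #
##      ##
# #     # #
####    ####
#   #   #   #
##  ##  ##  ##
# # # # # # # #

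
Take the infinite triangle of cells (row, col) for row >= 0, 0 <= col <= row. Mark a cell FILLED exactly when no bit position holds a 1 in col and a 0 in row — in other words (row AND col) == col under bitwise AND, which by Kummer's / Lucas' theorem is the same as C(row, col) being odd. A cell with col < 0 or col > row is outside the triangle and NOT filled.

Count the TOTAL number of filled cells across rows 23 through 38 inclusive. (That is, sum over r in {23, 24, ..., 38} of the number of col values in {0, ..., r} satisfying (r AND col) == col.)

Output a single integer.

r23=10111 pc4: +16 =16
r24=11000 pc2: +4 =20
r25=11001 pc3: +8 =28
r26=11010 pc3: +8 =36
r27=11011 pc4: +16 =52
r28=11100 pc3: +8 =60
r29=11101 pc4: +16 =76
r30=11110 pc4: +16 =92
r31=11111 pc5: +32 =124
r32=100000 pc1: +2 =126
r33=100001 pc2: +4 =130
r34=100010 pc2: +4 =134
r35=100011 pc3: +8 =142
r36=100100 pc2: +4 =146
r37=100101 pc3: +8 =154
r38=100110 pc3: +8 =162

Answer: 162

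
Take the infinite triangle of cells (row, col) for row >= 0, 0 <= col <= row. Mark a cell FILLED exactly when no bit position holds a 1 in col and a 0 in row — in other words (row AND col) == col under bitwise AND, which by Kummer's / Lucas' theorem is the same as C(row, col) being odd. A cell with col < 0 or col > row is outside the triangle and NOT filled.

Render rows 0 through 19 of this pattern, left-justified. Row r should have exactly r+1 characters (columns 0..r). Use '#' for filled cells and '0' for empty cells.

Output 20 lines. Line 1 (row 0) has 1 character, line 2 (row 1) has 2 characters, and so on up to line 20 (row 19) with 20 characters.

r0=0: #
r1=1: ##
r2=10: #0#
r3=11: ####
r4=100: #000#
r5=101: ##00##
r6=110: #0#0#0#
r7=111: ########
r8=1000: #0000000#
r9=1001: ##000000##
r10=1010: #0#00000#0#
r11=1011: ####0000####
r12=1100: #000#000#000#
r13=1101: ##00##00##00##
r14=1110: #0#0#0#0#0#0#0#
r15=1111: ################
r16=10000: #000000000000000#
r17=10001: ##00000000000000##
r18=10010: #0#0000000000000#0#
r19=10011: ####000000000000####

Answer: #
##
#0#
####
#000#
##00##
#0#0#0#
########
#0000000#
##000000##
#0#00000#0#
####0000####
#000#000#000#
##00##00##00##
#0#0#0#0#0#0#0#
################
#000000000000000#
##00000000000000##
#0#0000000000000#0#
####000000000000####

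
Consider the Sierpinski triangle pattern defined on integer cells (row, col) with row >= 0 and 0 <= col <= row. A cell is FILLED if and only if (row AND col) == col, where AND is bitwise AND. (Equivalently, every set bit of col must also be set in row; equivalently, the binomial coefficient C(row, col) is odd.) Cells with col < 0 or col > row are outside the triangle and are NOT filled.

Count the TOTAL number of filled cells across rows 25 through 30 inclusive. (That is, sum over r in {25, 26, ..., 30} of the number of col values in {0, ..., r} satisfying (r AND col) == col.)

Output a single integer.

Answer: 72

Derivation:
r25=11001 pc3: +8 =8
r26=11010 pc3: +8 =16
r27=11011 pc4: +16 =32
r28=11100 pc3: +8 =40
r29=11101 pc4: +16 =56
r30=11110 pc4: +16 =72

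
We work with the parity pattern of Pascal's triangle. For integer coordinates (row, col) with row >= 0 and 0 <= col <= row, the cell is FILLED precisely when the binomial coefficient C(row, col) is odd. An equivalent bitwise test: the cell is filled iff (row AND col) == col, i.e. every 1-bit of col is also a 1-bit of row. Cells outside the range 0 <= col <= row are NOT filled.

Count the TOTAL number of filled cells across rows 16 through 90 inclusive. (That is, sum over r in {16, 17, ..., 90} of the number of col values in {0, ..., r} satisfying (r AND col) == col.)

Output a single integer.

r16=10000 pc1: +2 =2
r17=10001 pc2: +4 =6
r18=10010 pc2: +4 =10
r19=10011 pc3: +8 =18
r20=10100 pc2: +4 =22
r21=10101 pc3: +8 =30
r22=10110 pc3: +8 =38
r23=10111 pc4: +16 =54
r24=11000 pc2: +4 =58
r25=11001 pc3: +8 =66
r26=11010 pc3: +8 =74
r27=11011 pc4: +16 =90
r28=11100 pc3: +8 =98
r29=11101 pc4: +16 =114
r30=11110 pc4: +16 =130
r31=11111 pc5: +32 =162
r32=100000 pc1: +2 =164
r33=100001 pc2: +4 =168
r34=100010 pc2: +4 =172
r35=100011 pc3: +8 =180
r36=100100 pc2: +4 =184
r37=100101 pc3: +8 =192
r38=100110 pc3: +8 =200
r39=100111 pc4: +16 =216
r40=101000 pc2: +4 =220
r41=101001 pc3: +8 =228
r42=101010 pc3: +8 =236
r43=101011 pc4: +16 =252
r44=101100 pc3: +8 =260
r45=101101 pc4: +16 =276
r46=101110 pc4: +16 =292
r47=101111 pc5: +32 =324
r48=110000 pc2: +4 =328
r49=110001 pc3: +8 =336
r50=110010 pc3: +8 =344
r51=110011 pc4: +16 =360
r52=110100 pc3: +8 =368
r53=110101 pc4: +16 =384
r54=110110 pc4: +16 =400
r55=110111 pc5: +32 =432
r56=111000 pc3: +8 =440
r57=111001 pc4: +16 =456
r58=111010 pc4: +16 =472
r59=111011 pc5: +32 =504
r60=111100 pc4: +16 =520
r61=111101 pc5: +32 =552
r62=111110 pc5: +32 =584
r63=111111 pc6: +64 =648
r64=1000000 pc1: +2 =650
r65=1000001 pc2: +4 =654
r66=1000010 pc2: +4 =658
r67=1000011 pc3: +8 =666
r68=1000100 pc2: +4 =670
r69=1000101 pc3: +8 =678
r70=1000110 pc3: +8 =686
r71=1000111 pc4: +16 =702
r72=1001000 pc2: +4 =706
r73=1001001 pc3: +8 =714
r74=1001010 pc3: +8 =722
r75=1001011 pc4: +16 =738
r76=1001100 pc3: +8 =746
r77=1001101 pc4: +16 =762
r78=1001110 pc4: +16 =778
r79=1001111 pc5: +32 =810
r80=1010000 pc2: +4 =814
r81=1010001 pc3: +8 =822
r82=1010010 pc3: +8 =830
r83=1010011 pc4: +16 =846
r84=1010100 pc3: +8 =854
r85=1010101 pc4: +16 =870
r86=1010110 pc4: +16 =886
r87=1010111 pc5: +32 =918
r88=1011000 pc3: +8 =926
r89=1011001 pc4: +16 =942
r90=1011010 pc4: +16 =958

Answer: 958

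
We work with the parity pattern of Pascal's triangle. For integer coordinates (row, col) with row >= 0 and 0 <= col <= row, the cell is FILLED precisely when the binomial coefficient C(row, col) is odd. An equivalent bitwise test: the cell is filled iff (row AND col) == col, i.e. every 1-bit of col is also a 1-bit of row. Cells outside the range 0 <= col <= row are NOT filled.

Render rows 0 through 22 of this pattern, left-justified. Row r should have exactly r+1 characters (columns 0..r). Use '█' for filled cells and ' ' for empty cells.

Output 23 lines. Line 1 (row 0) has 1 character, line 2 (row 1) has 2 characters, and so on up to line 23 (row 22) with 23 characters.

Answer: █
██
█ █
████
█   █
██  ██
█ █ █ █
████████
█       █
██      ██
█ █     █ █
████    ████
█   █   █   █
██  ██  ██  ██
█ █ █ █ █ █ █ █
████████████████
█               █
██              ██
█ █             █ █
████            ████
█   █           █   █
██  ██          ██  ██
█ █ █ █         █ █ █ █

Derivation:
r0=0: █
r1=1: ██
r2=10: █ █
r3=11: ████
r4=100: █   █
r5=101: ██  ██
r6=110: █ █ █ █
r7=111: ████████
r8=1000: █       █
r9=1001: ██      ██
r10=1010: █ █     █ █
r11=1011: ████    ████
r12=1100: █   █   █   █
r13=1101: ██  ██  ██  ██
r14=1110: █ █ █ █ █ █ █ █
r15=1111: ████████████████
r16=10000: █               █
r17=10001: ██              ██
r18=10010: █ █             █ █
r19=10011: ████            ████
r20=10100: █   █           █   █
r21=10101: ██  ██          ██  ██
r22=10110: █ █ █ █         █ █ █ █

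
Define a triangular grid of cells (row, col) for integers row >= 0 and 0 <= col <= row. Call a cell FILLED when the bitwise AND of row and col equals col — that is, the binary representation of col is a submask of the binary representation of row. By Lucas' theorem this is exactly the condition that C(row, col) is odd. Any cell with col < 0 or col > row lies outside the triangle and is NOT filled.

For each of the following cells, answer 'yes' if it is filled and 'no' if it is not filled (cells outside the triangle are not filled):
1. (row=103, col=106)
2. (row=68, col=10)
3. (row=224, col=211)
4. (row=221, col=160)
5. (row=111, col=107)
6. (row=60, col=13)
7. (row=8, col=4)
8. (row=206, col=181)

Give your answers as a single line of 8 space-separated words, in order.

Answer: no no no no yes no no no

Derivation:
(103,106): col outside [0, 103] -> not filled
(68,10): row=0b1000100, col=0b1010, row AND col = 0b0 = 0; 0 != 10 -> empty
(224,211): row=0b11100000, col=0b11010011, row AND col = 0b11000000 = 192; 192 != 211 -> empty
(221,160): row=0b11011101, col=0b10100000, row AND col = 0b10000000 = 128; 128 != 160 -> empty
(111,107): row=0b1101111, col=0b1101011, row AND col = 0b1101011 = 107; 107 == 107 -> filled
(60,13): row=0b111100, col=0b1101, row AND col = 0b1100 = 12; 12 != 13 -> empty
(8,4): row=0b1000, col=0b100, row AND col = 0b0 = 0; 0 != 4 -> empty
(206,181): row=0b11001110, col=0b10110101, row AND col = 0b10000100 = 132; 132 != 181 -> empty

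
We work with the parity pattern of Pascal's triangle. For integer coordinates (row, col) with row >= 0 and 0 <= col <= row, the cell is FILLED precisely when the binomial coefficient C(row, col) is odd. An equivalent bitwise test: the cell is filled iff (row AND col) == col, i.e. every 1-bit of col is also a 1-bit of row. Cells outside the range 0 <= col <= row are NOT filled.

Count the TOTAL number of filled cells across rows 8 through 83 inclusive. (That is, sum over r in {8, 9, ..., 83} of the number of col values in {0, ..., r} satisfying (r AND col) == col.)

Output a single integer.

Answer: 900

Derivation:
r8=1000 pc1: +2 =2
r9=1001 pc2: +4 =6
r10=1010 pc2: +4 =10
r11=1011 pc3: +8 =18
r12=1100 pc2: +4 =22
r13=1101 pc3: +8 =30
r14=1110 pc3: +8 =38
r15=1111 pc4: +16 =54
r16=10000 pc1: +2 =56
r17=10001 pc2: +4 =60
r18=10010 pc2: +4 =64
r19=10011 pc3: +8 =72
r20=10100 pc2: +4 =76
r21=10101 pc3: +8 =84
r22=10110 pc3: +8 =92
r23=10111 pc4: +16 =108
r24=11000 pc2: +4 =112
r25=11001 pc3: +8 =120
r26=11010 pc3: +8 =128
r27=11011 pc4: +16 =144
r28=11100 pc3: +8 =152
r29=11101 pc4: +16 =168
r30=11110 pc4: +16 =184
r31=11111 pc5: +32 =216
r32=100000 pc1: +2 =218
r33=100001 pc2: +4 =222
r34=100010 pc2: +4 =226
r35=100011 pc3: +8 =234
r36=100100 pc2: +4 =238
r37=100101 pc3: +8 =246
r38=100110 pc3: +8 =254
r39=100111 pc4: +16 =270
r40=101000 pc2: +4 =274
r41=101001 pc3: +8 =282
r42=101010 pc3: +8 =290
r43=101011 pc4: +16 =306
r44=101100 pc3: +8 =314
r45=101101 pc4: +16 =330
r46=101110 pc4: +16 =346
r47=101111 pc5: +32 =378
r48=110000 pc2: +4 =382
r49=110001 pc3: +8 =390
r50=110010 pc3: +8 =398
r51=110011 pc4: +16 =414
r52=110100 pc3: +8 =422
r53=110101 pc4: +16 =438
r54=110110 pc4: +16 =454
r55=110111 pc5: +32 =486
r56=111000 pc3: +8 =494
r57=111001 pc4: +16 =510
r58=111010 pc4: +16 =526
r59=111011 pc5: +32 =558
r60=111100 pc4: +16 =574
r61=111101 pc5: +32 =606
r62=111110 pc5: +32 =638
r63=111111 pc6: +64 =702
r64=1000000 pc1: +2 =704
r65=1000001 pc2: +4 =708
r66=1000010 pc2: +4 =712
r67=1000011 pc3: +8 =720
r68=1000100 pc2: +4 =724
r69=1000101 pc3: +8 =732
r70=1000110 pc3: +8 =740
r71=1000111 pc4: +16 =756
r72=1001000 pc2: +4 =760
r73=1001001 pc3: +8 =768
r74=1001010 pc3: +8 =776
r75=1001011 pc4: +16 =792
r76=1001100 pc3: +8 =800
r77=1001101 pc4: +16 =816
r78=1001110 pc4: +16 =832
r79=1001111 pc5: +32 =864
r80=1010000 pc2: +4 =868
r81=1010001 pc3: +8 =876
r82=1010010 pc3: +8 =884
r83=1010011 pc4: +16 =900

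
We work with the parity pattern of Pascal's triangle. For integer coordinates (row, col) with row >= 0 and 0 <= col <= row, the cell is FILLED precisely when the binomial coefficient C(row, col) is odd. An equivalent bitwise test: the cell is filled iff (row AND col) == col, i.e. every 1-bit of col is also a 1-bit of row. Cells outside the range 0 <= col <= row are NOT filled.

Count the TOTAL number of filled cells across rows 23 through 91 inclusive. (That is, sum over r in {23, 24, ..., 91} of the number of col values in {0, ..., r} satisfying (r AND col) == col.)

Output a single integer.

r23=10111 pc4: +16 =16
r24=11000 pc2: +4 =20
r25=11001 pc3: +8 =28
r26=11010 pc3: +8 =36
r27=11011 pc4: +16 =52
r28=11100 pc3: +8 =60
r29=11101 pc4: +16 =76
r30=11110 pc4: +16 =92
r31=11111 pc5: +32 =124
r32=100000 pc1: +2 =126
r33=100001 pc2: +4 =130
r34=100010 pc2: +4 =134
r35=100011 pc3: +8 =142
r36=100100 pc2: +4 =146
r37=100101 pc3: +8 =154
r38=100110 pc3: +8 =162
r39=100111 pc4: +16 =178
r40=101000 pc2: +4 =182
r41=101001 pc3: +8 =190
r42=101010 pc3: +8 =198
r43=101011 pc4: +16 =214
r44=101100 pc3: +8 =222
r45=101101 pc4: +16 =238
r46=101110 pc4: +16 =254
r47=101111 pc5: +32 =286
r48=110000 pc2: +4 =290
r49=110001 pc3: +8 =298
r50=110010 pc3: +8 =306
r51=110011 pc4: +16 =322
r52=110100 pc3: +8 =330
r53=110101 pc4: +16 =346
r54=110110 pc4: +16 =362
r55=110111 pc5: +32 =394
r56=111000 pc3: +8 =402
r57=111001 pc4: +16 =418
r58=111010 pc4: +16 =434
r59=111011 pc5: +32 =466
r60=111100 pc4: +16 =482
r61=111101 pc5: +32 =514
r62=111110 pc5: +32 =546
r63=111111 pc6: +64 =610
r64=1000000 pc1: +2 =612
r65=1000001 pc2: +4 =616
r66=1000010 pc2: +4 =620
r67=1000011 pc3: +8 =628
r68=1000100 pc2: +4 =632
r69=1000101 pc3: +8 =640
r70=1000110 pc3: +8 =648
r71=1000111 pc4: +16 =664
r72=1001000 pc2: +4 =668
r73=1001001 pc3: +8 =676
r74=1001010 pc3: +8 =684
r75=1001011 pc4: +16 =700
r76=1001100 pc3: +8 =708
r77=1001101 pc4: +16 =724
r78=1001110 pc4: +16 =740
r79=1001111 pc5: +32 =772
r80=1010000 pc2: +4 =776
r81=1010001 pc3: +8 =784
r82=1010010 pc3: +8 =792
r83=1010011 pc4: +16 =808
r84=1010100 pc3: +8 =816
r85=1010101 pc4: +16 =832
r86=1010110 pc4: +16 =848
r87=1010111 pc5: +32 =880
r88=1011000 pc3: +8 =888
r89=1011001 pc4: +16 =904
r90=1011010 pc4: +16 =920
r91=1011011 pc5: +32 =952

Answer: 952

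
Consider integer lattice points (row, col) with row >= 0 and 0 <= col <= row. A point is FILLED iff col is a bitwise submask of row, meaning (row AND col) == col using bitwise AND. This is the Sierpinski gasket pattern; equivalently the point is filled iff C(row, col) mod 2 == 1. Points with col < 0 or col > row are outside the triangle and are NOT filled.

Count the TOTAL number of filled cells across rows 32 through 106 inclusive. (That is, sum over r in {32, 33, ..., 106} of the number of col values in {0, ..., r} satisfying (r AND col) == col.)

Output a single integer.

Answer: 1120

Derivation:
r32=100000 pc1: +2 =2
r33=100001 pc2: +4 =6
r34=100010 pc2: +4 =10
r35=100011 pc3: +8 =18
r36=100100 pc2: +4 =22
r37=100101 pc3: +8 =30
r38=100110 pc3: +8 =38
r39=100111 pc4: +16 =54
r40=101000 pc2: +4 =58
r41=101001 pc3: +8 =66
r42=101010 pc3: +8 =74
r43=101011 pc4: +16 =90
r44=101100 pc3: +8 =98
r45=101101 pc4: +16 =114
r46=101110 pc4: +16 =130
r47=101111 pc5: +32 =162
r48=110000 pc2: +4 =166
r49=110001 pc3: +8 =174
r50=110010 pc3: +8 =182
r51=110011 pc4: +16 =198
r52=110100 pc3: +8 =206
r53=110101 pc4: +16 =222
r54=110110 pc4: +16 =238
r55=110111 pc5: +32 =270
r56=111000 pc3: +8 =278
r57=111001 pc4: +16 =294
r58=111010 pc4: +16 =310
r59=111011 pc5: +32 =342
r60=111100 pc4: +16 =358
r61=111101 pc5: +32 =390
r62=111110 pc5: +32 =422
r63=111111 pc6: +64 =486
r64=1000000 pc1: +2 =488
r65=1000001 pc2: +4 =492
r66=1000010 pc2: +4 =496
r67=1000011 pc3: +8 =504
r68=1000100 pc2: +4 =508
r69=1000101 pc3: +8 =516
r70=1000110 pc3: +8 =524
r71=1000111 pc4: +16 =540
r72=1001000 pc2: +4 =544
r73=1001001 pc3: +8 =552
r74=1001010 pc3: +8 =560
r75=1001011 pc4: +16 =576
r76=1001100 pc3: +8 =584
r77=1001101 pc4: +16 =600
r78=1001110 pc4: +16 =616
r79=1001111 pc5: +32 =648
r80=1010000 pc2: +4 =652
r81=1010001 pc3: +8 =660
r82=1010010 pc3: +8 =668
r83=1010011 pc4: +16 =684
r84=1010100 pc3: +8 =692
r85=1010101 pc4: +16 =708
r86=1010110 pc4: +16 =724
r87=1010111 pc5: +32 =756
r88=1011000 pc3: +8 =764
r89=1011001 pc4: +16 =780
r90=1011010 pc4: +16 =796
r91=1011011 pc5: +32 =828
r92=1011100 pc4: +16 =844
r93=1011101 pc5: +32 =876
r94=1011110 pc5: +32 =908
r95=1011111 pc6: +64 =972
r96=1100000 pc2: +4 =976
r97=1100001 pc3: +8 =984
r98=1100010 pc3: +8 =992
r99=1100011 pc4: +16 =1008
r100=1100100 pc3: +8 =1016
r101=1100101 pc4: +16 =1032
r102=1100110 pc4: +16 =1048
r103=1100111 pc5: +32 =1080
r104=1101000 pc3: +8 =1088
r105=1101001 pc4: +16 =1104
r106=1101010 pc4: +16 =1120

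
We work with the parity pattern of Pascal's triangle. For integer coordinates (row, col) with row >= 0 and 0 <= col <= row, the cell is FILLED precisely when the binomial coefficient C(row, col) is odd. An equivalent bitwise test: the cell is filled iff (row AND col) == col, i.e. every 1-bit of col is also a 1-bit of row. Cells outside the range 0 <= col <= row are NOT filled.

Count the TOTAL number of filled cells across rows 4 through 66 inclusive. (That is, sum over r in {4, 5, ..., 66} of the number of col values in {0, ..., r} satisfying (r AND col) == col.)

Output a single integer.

r4=100 pc1: +2 =2
r5=101 pc2: +4 =6
r6=110 pc2: +4 =10
r7=111 pc3: +8 =18
r8=1000 pc1: +2 =20
r9=1001 pc2: +4 =24
r10=1010 pc2: +4 =28
r11=1011 pc3: +8 =36
r12=1100 pc2: +4 =40
r13=1101 pc3: +8 =48
r14=1110 pc3: +8 =56
r15=1111 pc4: +16 =72
r16=10000 pc1: +2 =74
r17=10001 pc2: +4 =78
r18=10010 pc2: +4 =82
r19=10011 pc3: +8 =90
r20=10100 pc2: +4 =94
r21=10101 pc3: +8 =102
r22=10110 pc3: +8 =110
r23=10111 pc4: +16 =126
r24=11000 pc2: +4 =130
r25=11001 pc3: +8 =138
r26=11010 pc3: +8 =146
r27=11011 pc4: +16 =162
r28=11100 pc3: +8 =170
r29=11101 pc4: +16 =186
r30=11110 pc4: +16 =202
r31=11111 pc5: +32 =234
r32=100000 pc1: +2 =236
r33=100001 pc2: +4 =240
r34=100010 pc2: +4 =244
r35=100011 pc3: +8 =252
r36=100100 pc2: +4 =256
r37=100101 pc3: +8 =264
r38=100110 pc3: +8 =272
r39=100111 pc4: +16 =288
r40=101000 pc2: +4 =292
r41=101001 pc3: +8 =300
r42=101010 pc3: +8 =308
r43=101011 pc4: +16 =324
r44=101100 pc3: +8 =332
r45=101101 pc4: +16 =348
r46=101110 pc4: +16 =364
r47=101111 pc5: +32 =396
r48=110000 pc2: +4 =400
r49=110001 pc3: +8 =408
r50=110010 pc3: +8 =416
r51=110011 pc4: +16 =432
r52=110100 pc3: +8 =440
r53=110101 pc4: +16 =456
r54=110110 pc4: +16 =472
r55=110111 pc5: +32 =504
r56=111000 pc3: +8 =512
r57=111001 pc4: +16 =528
r58=111010 pc4: +16 =544
r59=111011 pc5: +32 =576
r60=111100 pc4: +16 =592
r61=111101 pc5: +32 =624
r62=111110 pc5: +32 =656
r63=111111 pc6: +64 =720
r64=1000000 pc1: +2 =722
r65=1000001 pc2: +4 =726
r66=1000010 pc2: +4 =730

Answer: 730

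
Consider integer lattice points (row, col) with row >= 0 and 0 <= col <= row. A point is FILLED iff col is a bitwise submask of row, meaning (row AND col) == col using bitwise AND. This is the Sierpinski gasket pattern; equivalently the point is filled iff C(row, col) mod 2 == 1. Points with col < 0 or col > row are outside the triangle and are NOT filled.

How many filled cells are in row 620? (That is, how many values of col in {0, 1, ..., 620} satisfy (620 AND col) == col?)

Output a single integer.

Answer: 32

Derivation:
620 in binary = 1001101100
popcount(620) = number of 1-bits in 1001101100 = 5
A col c satisfies (620 AND c) == c iff every set bit of c is also set in 620; each of the 5 set bits of 620 can independently be on or off in c.
count = 2^5 = 32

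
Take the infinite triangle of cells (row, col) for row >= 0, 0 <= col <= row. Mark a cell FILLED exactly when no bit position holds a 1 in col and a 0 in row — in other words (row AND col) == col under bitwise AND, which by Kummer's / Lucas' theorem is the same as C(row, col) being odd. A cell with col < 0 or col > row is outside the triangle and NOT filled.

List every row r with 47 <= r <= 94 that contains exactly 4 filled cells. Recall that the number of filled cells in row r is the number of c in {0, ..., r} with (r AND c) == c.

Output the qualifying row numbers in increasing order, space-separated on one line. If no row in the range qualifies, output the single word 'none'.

Answer: 48 65 66 68 72 80

Derivation:
Row r has 2^popcount(r) filled cells, so we need popcount(r) = log2(4) = 2.
Scan r = 47..94 and keep those with exactly 2 one-bits:
r=47=101111 popcount=5 -> skip
r=48=110000 popcount=2 -> KEEP
r=49=110001 popcount=3 -> skip
r=50=110010 popcount=3 -> skip
r=51=110011 popcount=4 -> skip
r=52=110100 popcount=3 -> skip
r=53=110101 popcount=4 -> skip
r=54=110110 popcount=4 -> skip
r=55=110111 popcount=5 -> skip
r=56=111000 popcount=3 -> skip
r=57=111001 popcount=4 -> skip
r=58=111010 popcount=4 -> skip
r=59=111011 popcount=5 -> skip
r=60=111100 popcount=4 -> skip
r=61=111101 popcount=5 -> skip
r=62=111110 popcount=5 -> skip
r=63=111111 popcount=6 -> skip
r=64=1000000 popcount=1 -> skip
r=65=1000001 popcount=2 -> KEEP
r=66=1000010 popcount=2 -> KEEP
r=67=1000011 popcount=3 -> skip
r=68=1000100 popcount=2 -> KEEP
r=69=1000101 popcount=3 -> skip
r=70=1000110 popcount=3 -> skip
r=71=1000111 popcount=4 -> skip
r=72=1001000 popcount=2 -> KEEP
r=73=1001001 popcount=3 -> skip
r=74=1001010 popcount=3 -> skip
r=75=1001011 popcount=4 -> skip
r=76=1001100 popcount=3 -> skip
r=77=1001101 popcount=4 -> skip
r=78=1001110 popcount=4 -> skip
r=79=1001111 popcount=5 -> skip
r=80=1010000 popcount=2 -> KEEP
r=81=1010001 popcount=3 -> skip
r=82=1010010 popcount=3 -> skip
r=83=1010011 popcount=4 -> skip
r=84=1010100 popcount=3 -> skip
r=85=1010101 popcount=4 -> skip
r=86=1010110 popcount=4 -> skip
r=87=1010111 popcount=5 -> skip
r=88=1011000 popcount=3 -> skip
r=89=1011001 popcount=4 -> skip
r=90=1011010 popcount=4 -> skip
r=91=1011011 popcount=5 -> skip
r=92=1011100 popcount=4 -> skip
r=93=1011101 popcount=5 -> skip
r=94=1011110 popcount=5 -> skip
Kept rows: 48 65 66 68 72 80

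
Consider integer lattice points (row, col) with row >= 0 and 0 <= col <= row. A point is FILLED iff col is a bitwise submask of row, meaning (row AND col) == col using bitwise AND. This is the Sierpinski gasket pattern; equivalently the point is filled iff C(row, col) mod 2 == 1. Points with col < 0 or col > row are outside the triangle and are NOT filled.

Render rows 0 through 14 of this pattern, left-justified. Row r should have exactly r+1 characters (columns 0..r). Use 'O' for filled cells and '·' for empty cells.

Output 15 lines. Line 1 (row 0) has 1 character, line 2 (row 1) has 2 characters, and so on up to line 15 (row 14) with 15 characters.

r0=0: O
r1=1: OO
r2=10: O·O
r3=11: OOOO
r4=100: O···O
r5=101: OO··OO
r6=110: O·O·O·O
r7=111: OOOOOOOO
r8=1000: O·······O
r9=1001: OO······OO
r10=1010: O·O·····O·O
r11=1011: OOOO····OOOO
r12=1100: O···O···O···O
r13=1101: OO··OO··OO··OO
r14=1110: O·O·O·O·O·O·O·O

Answer: O
OO
O·O
OOOO
O···O
OO··OO
O·O·O·O
OOOOOOOO
O·······O
OO······OO
O·O·····O·O
OOOO····OOOO
O···O···O···O
OO··OO··OO··OO
O·O·O·O·O·O·O·O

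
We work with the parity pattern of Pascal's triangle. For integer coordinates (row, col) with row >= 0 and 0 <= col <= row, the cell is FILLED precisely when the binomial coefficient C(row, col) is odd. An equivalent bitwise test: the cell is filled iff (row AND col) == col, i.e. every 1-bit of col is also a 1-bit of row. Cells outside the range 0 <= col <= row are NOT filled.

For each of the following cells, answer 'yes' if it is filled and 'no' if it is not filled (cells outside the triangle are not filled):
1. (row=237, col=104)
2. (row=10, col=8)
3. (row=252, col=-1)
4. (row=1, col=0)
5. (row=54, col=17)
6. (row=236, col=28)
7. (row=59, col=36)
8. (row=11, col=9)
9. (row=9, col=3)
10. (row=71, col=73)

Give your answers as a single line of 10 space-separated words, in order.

Answer: yes yes no yes no no no yes no no

Derivation:
(237,104): row=0b11101101, col=0b1101000, row AND col = 0b1101000 = 104; 104 == 104 -> filled
(10,8): row=0b1010, col=0b1000, row AND col = 0b1000 = 8; 8 == 8 -> filled
(252,-1): col outside [0, 252] -> not filled
(1,0): row=0b1, col=0b0, row AND col = 0b0 = 0; 0 == 0 -> filled
(54,17): row=0b110110, col=0b10001, row AND col = 0b10000 = 16; 16 != 17 -> empty
(236,28): row=0b11101100, col=0b11100, row AND col = 0b1100 = 12; 12 != 28 -> empty
(59,36): row=0b111011, col=0b100100, row AND col = 0b100000 = 32; 32 != 36 -> empty
(11,9): row=0b1011, col=0b1001, row AND col = 0b1001 = 9; 9 == 9 -> filled
(9,3): row=0b1001, col=0b11, row AND col = 0b1 = 1; 1 != 3 -> empty
(71,73): col outside [0, 71] -> not filled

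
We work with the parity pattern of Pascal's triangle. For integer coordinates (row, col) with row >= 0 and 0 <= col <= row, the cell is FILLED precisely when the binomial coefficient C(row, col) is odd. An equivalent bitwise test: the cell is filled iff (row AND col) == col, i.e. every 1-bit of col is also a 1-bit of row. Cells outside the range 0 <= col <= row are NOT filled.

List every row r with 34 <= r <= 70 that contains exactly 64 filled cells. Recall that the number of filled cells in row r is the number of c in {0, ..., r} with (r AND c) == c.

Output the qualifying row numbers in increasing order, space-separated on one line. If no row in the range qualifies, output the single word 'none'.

Row r has 2^popcount(r) filled cells, so we need popcount(r) = log2(64) = 6.
Scan r = 34..70 and keep those with exactly 6 one-bits:
r=34=100010 popcount=2 -> skip
r=35=100011 popcount=3 -> skip
r=36=100100 popcount=2 -> skip
r=37=100101 popcount=3 -> skip
r=38=100110 popcount=3 -> skip
r=39=100111 popcount=4 -> skip
r=40=101000 popcount=2 -> skip
r=41=101001 popcount=3 -> skip
r=42=101010 popcount=3 -> skip
r=43=101011 popcount=4 -> skip
r=44=101100 popcount=3 -> skip
r=45=101101 popcount=4 -> skip
r=46=101110 popcount=4 -> skip
r=47=101111 popcount=5 -> skip
r=48=110000 popcount=2 -> skip
r=49=110001 popcount=3 -> skip
r=50=110010 popcount=3 -> skip
r=51=110011 popcount=4 -> skip
r=52=110100 popcount=3 -> skip
r=53=110101 popcount=4 -> skip
r=54=110110 popcount=4 -> skip
r=55=110111 popcount=5 -> skip
r=56=111000 popcount=3 -> skip
r=57=111001 popcount=4 -> skip
r=58=111010 popcount=4 -> skip
r=59=111011 popcount=5 -> skip
r=60=111100 popcount=4 -> skip
r=61=111101 popcount=5 -> skip
r=62=111110 popcount=5 -> skip
r=63=111111 popcount=6 -> KEEP
r=64=1000000 popcount=1 -> skip
r=65=1000001 popcount=2 -> skip
r=66=1000010 popcount=2 -> skip
r=67=1000011 popcount=3 -> skip
r=68=1000100 popcount=2 -> skip
r=69=1000101 popcount=3 -> skip
r=70=1000110 popcount=3 -> skip
Kept rows: 63

Answer: 63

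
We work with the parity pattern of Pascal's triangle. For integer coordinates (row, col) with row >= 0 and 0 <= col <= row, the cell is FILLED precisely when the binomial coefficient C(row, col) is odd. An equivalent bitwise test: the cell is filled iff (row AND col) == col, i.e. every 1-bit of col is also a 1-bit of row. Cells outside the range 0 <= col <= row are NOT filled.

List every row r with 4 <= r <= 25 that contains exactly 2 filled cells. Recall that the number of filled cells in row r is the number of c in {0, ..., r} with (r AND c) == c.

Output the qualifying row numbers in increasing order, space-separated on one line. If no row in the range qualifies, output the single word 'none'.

Answer: 4 8 16

Derivation:
Row r has 2^popcount(r) filled cells, so we need popcount(r) = log2(2) = 1.
Scan r = 4..25 and keep those with exactly 1 one-bits:
r=4=100 popcount=1 -> KEEP
r=5=101 popcount=2 -> skip
r=6=110 popcount=2 -> skip
r=7=111 popcount=3 -> skip
r=8=1000 popcount=1 -> KEEP
r=9=1001 popcount=2 -> skip
r=10=1010 popcount=2 -> skip
r=11=1011 popcount=3 -> skip
r=12=1100 popcount=2 -> skip
r=13=1101 popcount=3 -> skip
r=14=1110 popcount=3 -> skip
r=15=1111 popcount=4 -> skip
r=16=10000 popcount=1 -> KEEP
r=17=10001 popcount=2 -> skip
r=18=10010 popcount=2 -> skip
r=19=10011 popcount=3 -> skip
r=20=10100 popcount=2 -> skip
r=21=10101 popcount=3 -> skip
r=22=10110 popcount=3 -> skip
r=23=10111 popcount=4 -> skip
r=24=11000 popcount=2 -> skip
r=25=11001 popcount=3 -> skip
Kept rows: 4 8 16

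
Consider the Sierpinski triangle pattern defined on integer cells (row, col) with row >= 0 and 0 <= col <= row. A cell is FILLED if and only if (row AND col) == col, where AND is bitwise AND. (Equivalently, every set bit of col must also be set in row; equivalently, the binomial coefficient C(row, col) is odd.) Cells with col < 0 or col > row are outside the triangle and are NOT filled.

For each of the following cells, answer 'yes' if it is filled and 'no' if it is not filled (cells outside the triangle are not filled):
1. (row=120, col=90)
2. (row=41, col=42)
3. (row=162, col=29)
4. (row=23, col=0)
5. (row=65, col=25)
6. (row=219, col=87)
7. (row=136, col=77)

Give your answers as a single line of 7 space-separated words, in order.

Answer: no no no yes no no no

Derivation:
(120,90): row=0b1111000, col=0b1011010, row AND col = 0b1011000 = 88; 88 != 90 -> empty
(41,42): col outside [0, 41] -> not filled
(162,29): row=0b10100010, col=0b11101, row AND col = 0b0 = 0; 0 != 29 -> empty
(23,0): row=0b10111, col=0b0, row AND col = 0b0 = 0; 0 == 0 -> filled
(65,25): row=0b1000001, col=0b11001, row AND col = 0b1 = 1; 1 != 25 -> empty
(219,87): row=0b11011011, col=0b1010111, row AND col = 0b1010011 = 83; 83 != 87 -> empty
(136,77): row=0b10001000, col=0b1001101, row AND col = 0b1000 = 8; 8 != 77 -> empty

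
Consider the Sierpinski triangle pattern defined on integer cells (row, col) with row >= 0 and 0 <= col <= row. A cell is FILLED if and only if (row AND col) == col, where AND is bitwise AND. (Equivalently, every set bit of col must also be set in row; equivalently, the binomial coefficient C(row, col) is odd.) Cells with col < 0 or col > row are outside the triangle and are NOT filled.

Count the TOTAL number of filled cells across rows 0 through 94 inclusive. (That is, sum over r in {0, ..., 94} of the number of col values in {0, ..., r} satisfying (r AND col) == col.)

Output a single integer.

Answer: 1151

Derivation:
r0=0 pc0: +1 =1
r1=1 pc1: +2 =3
r2=10 pc1: +2 =5
r3=11 pc2: +4 =9
r4=100 pc1: +2 =11
r5=101 pc2: +4 =15
r6=110 pc2: +4 =19
r7=111 pc3: +8 =27
r8=1000 pc1: +2 =29
r9=1001 pc2: +4 =33
r10=1010 pc2: +4 =37
r11=1011 pc3: +8 =45
r12=1100 pc2: +4 =49
r13=1101 pc3: +8 =57
r14=1110 pc3: +8 =65
r15=1111 pc4: +16 =81
r16=10000 pc1: +2 =83
r17=10001 pc2: +4 =87
r18=10010 pc2: +4 =91
r19=10011 pc3: +8 =99
r20=10100 pc2: +4 =103
r21=10101 pc3: +8 =111
r22=10110 pc3: +8 =119
r23=10111 pc4: +16 =135
r24=11000 pc2: +4 =139
r25=11001 pc3: +8 =147
r26=11010 pc3: +8 =155
r27=11011 pc4: +16 =171
r28=11100 pc3: +8 =179
r29=11101 pc4: +16 =195
r30=11110 pc4: +16 =211
r31=11111 pc5: +32 =243
r32=100000 pc1: +2 =245
r33=100001 pc2: +4 =249
r34=100010 pc2: +4 =253
r35=100011 pc3: +8 =261
r36=100100 pc2: +4 =265
r37=100101 pc3: +8 =273
r38=100110 pc3: +8 =281
r39=100111 pc4: +16 =297
r40=101000 pc2: +4 =301
r41=101001 pc3: +8 =309
r42=101010 pc3: +8 =317
r43=101011 pc4: +16 =333
r44=101100 pc3: +8 =341
r45=101101 pc4: +16 =357
r46=101110 pc4: +16 =373
r47=101111 pc5: +32 =405
r48=110000 pc2: +4 =409
r49=110001 pc3: +8 =417
r50=110010 pc3: +8 =425
r51=110011 pc4: +16 =441
r52=110100 pc3: +8 =449
r53=110101 pc4: +16 =465
r54=110110 pc4: +16 =481
r55=110111 pc5: +32 =513
r56=111000 pc3: +8 =521
r57=111001 pc4: +16 =537
r58=111010 pc4: +16 =553
r59=111011 pc5: +32 =585
r60=111100 pc4: +16 =601
r61=111101 pc5: +32 =633
r62=111110 pc5: +32 =665
r63=111111 pc6: +64 =729
r64=1000000 pc1: +2 =731
r65=1000001 pc2: +4 =735
r66=1000010 pc2: +4 =739
r67=1000011 pc3: +8 =747
r68=1000100 pc2: +4 =751
r69=1000101 pc3: +8 =759
r70=1000110 pc3: +8 =767
r71=1000111 pc4: +16 =783
r72=1001000 pc2: +4 =787
r73=1001001 pc3: +8 =795
r74=1001010 pc3: +8 =803
r75=1001011 pc4: +16 =819
r76=1001100 pc3: +8 =827
r77=1001101 pc4: +16 =843
r78=1001110 pc4: +16 =859
r79=1001111 pc5: +32 =891
r80=1010000 pc2: +4 =895
r81=1010001 pc3: +8 =903
r82=1010010 pc3: +8 =911
r83=1010011 pc4: +16 =927
r84=1010100 pc3: +8 =935
r85=1010101 pc4: +16 =951
r86=1010110 pc4: +16 =967
r87=1010111 pc5: +32 =999
r88=1011000 pc3: +8 =1007
r89=1011001 pc4: +16 =1023
r90=1011010 pc4: +16 =1039
r91=1011011 pc5: +32 =1071
r92=1011100 pc4: +16 =1087
r93=1011101 pc5: +32 =1119
r94=1011110 pc5: +32 =1151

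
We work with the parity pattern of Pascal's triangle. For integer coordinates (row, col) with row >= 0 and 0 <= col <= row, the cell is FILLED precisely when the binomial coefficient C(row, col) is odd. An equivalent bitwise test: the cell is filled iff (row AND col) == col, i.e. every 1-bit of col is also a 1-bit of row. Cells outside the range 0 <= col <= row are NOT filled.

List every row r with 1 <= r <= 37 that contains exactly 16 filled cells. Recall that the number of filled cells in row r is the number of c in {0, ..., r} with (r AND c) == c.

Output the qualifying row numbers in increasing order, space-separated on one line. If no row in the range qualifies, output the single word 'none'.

Answer: 15 23 27 29 30

Derivation:
Row r has 2^popcount(r) filled cells, so we need popcount(r) = log2(16) = 4.
Scan r = 1..37 and keep those with exactly 4 one-bits:
r=1=1 popcount=1 -> skip
r=2=10 popcount=1 -> skip
r=3=11 popcount=2 -> skip
r=4=100 popcount=1 -> skip
r=5=101 popcount=2 -> skip
r=6=110 popcount=2 -> skip
r=7=111 popcount=3 -> skip
r=8=1000 popcount=1 -> skip
r=9=1001 popcount=2 -> skip
r=10=1010 popcount=2 -> skip
r=11=1011 popcount=3 -> skip
r=12=1100 popcount=2 -> skip
r=13=1101 popcount=3 -> skip
r=14=1110 popcount=3 -> skip
r=15=1111 popcount=4 -> KEEP
r=16=10000 popcount=1 -> skip
r=17=10001 popcount=2 -> skip
r=18=10010 popcount=2 -> skip
r=19=10011 popcount=3 -> skip
r=20=10100 popcount=2 -> skip
r=21=10101 popcount=3 -> skip
r=22=10110 popcount=3 -> skip
r=23=10111 popcount=4 -> KEEP
r=24=11000 popcount=2 -> skip
r=25=11001 popcount=3 -> skip
r=26=11010 popcount=3 -> skip
r=27=11011 popcount=4 -> KEEP
r=28=11100 popcount=3 -> skip
r=29=11101 popcount=4 -> KEEP
r=30=11110 popcount=4 -> KEEP
r=31=11111 popcount=5 -> skip
r=32=100000 popcount=1 -> skip
r=33=100001 popcount=2 -> skip
r=34=100010 popcount=2 -> skip
r=35=100011 popcount=3 -> skip
r=36=100100 popcount=2 -> skip
r=37=100101 popcount=3 -> skip
Kept rows: 15 23 27 29 30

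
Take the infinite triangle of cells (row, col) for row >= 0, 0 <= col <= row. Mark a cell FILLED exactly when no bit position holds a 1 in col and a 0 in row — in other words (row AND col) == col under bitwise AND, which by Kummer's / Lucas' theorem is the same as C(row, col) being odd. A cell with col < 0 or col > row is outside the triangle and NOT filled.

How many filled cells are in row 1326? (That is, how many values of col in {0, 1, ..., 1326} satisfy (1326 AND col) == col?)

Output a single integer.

Answer: 64

Derivation:
1326 in binary = 10100101110
popcount(1326) = number of 1-bits in 10100101110 = 6
A col c satisfies (1326 AND c) == c iff every set bit of c is also set in 1326; each of the 6 set bits of 1326 can independently be on or off in c.
count = 2^6 = 64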